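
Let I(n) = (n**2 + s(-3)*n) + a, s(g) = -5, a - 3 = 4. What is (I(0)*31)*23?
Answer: 4991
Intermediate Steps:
a = 7 (a = 3 + 4 = 7)
I(n) = 7 + n**2 - 5*n (I(n) = (n**2 - 5*n) + 7 = 7 + n**2 - 5*n)
(I(0)*31)*23 = ((7 + 0**2 - 5*0)*31)*23 = ((7 + 0 + 0)*31)*23 = (7*31)*23 = 217*23 = 4991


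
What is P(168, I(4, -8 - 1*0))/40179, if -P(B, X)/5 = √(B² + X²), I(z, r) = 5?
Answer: -5*√28249/40179 ≈ -0.020916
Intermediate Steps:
P(B, X) = -5*√(B² + X²)
P(168, I(4, -8 - 1*0))/40179 = -5*√(168² + 5²)/40179 = -5*√(28224 + 25)*(1/40179) = -5*√28249*(1/40179) = -5*√28249/40179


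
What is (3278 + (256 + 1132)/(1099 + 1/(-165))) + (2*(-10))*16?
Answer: 268307496/90667 ≈ 2959.3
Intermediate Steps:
(3278 + (256 + 1132)/(1099 + 1/(-165))) + (2*(-10))*16 = (3278 + 1388/(1099 - 1/165)) - 20*16 = (3278 + 1388/(181334/165)) - 320 = (3278 + 1388*(165/181334)) - 320 = (3278 + 114510/90667) - 320 = 297320936/90667 - 320 = 268307496/90667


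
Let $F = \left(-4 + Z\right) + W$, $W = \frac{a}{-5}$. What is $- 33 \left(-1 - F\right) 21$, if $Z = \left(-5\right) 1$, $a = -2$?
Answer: $- \frac{26334}{5} \approx -5266.8$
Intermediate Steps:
$Z = -5$
$W = \frac{2}{5}$ ($W = - \frac{2}{-5} = \left(-2\right) \left(- \frac{1}{5}\right) = \frac{2}{5} \approx 0.4$)
$F = - \frac{43}{5}$ ($F = \left(-4 - 5\right) + \frac{2}{5} = -9 + \frac{2}{5} = - \frac{43}{5} \approx -8.6$)
$- 33 \left(-1 - F\right) 21 = - 33 \left(-1 - - \frac{43}{5}\right) 21 = - 33 \left(-1 + \frac{43}{5}\right) 21 = \left(-33\right) \frac{38}{5} \cdot 21 = \left(- \frac{1254}{5}\right) 21 = - \frac{26334}{5}$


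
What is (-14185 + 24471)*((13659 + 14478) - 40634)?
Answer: -128544142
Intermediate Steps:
(-14185 + 24471)*((13659 + 14478) - 40634) = 10286*(28137 - 40634) = 10286*(-12497) = -128544142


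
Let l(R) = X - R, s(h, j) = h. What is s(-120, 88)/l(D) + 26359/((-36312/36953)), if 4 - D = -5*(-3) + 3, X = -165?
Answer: -147076305737/5483112 ≈ -26824.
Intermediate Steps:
D = -14 (D = 4 - (-5*(-3) + 3) = 4 - (15 + 3) = 4 - 1*18 = 4 - 18 = -14)
l(R) = -165 - R
s(-120, 88)/l(D) + 26359/((-36312/36953)) = -120/(-165 - 1*(-14)) + 26359/((-36312/36953)) = -120/(-165 + 14) + 26359/((-36312*1/36953)) = -120/(-151) + 26359/(-36312/36953) = -120*(-1/151) + 26359*(-36953/36312) = 120/151 - 974044127/36312 = -147076305737/5483112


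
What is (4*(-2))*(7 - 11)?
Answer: 32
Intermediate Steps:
(4*(-2))*(7 - 11) = -8*(-4) = 32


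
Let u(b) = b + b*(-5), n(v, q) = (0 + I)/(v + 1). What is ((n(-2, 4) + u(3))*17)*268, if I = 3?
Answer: -68340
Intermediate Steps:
n(v, q) = 3/(1 + v) (n(v, q) = (0 + 3)/(v + 1) = 3/(1 + v))
u(b) = -4*b (u(b) = b - 5*b = -4*b)
((n(-2, 4) + u(3))*17)*268 = ((3/(1 - 2) - 4*3)*17)*268 = ((3/(-1) - 12)*17)*268 = ((3*(-1) - 12)*17)*268 = ((-3 - 12)*17)*268 = -15*17*268 = -255*268 = -68340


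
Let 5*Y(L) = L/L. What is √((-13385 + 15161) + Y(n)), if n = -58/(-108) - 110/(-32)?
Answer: √44405/5 ≈ 42.145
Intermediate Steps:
n = 1717/432 (n = -58*(-1/108) - 110*(-1/32) = 29/54 + 55/16 = 1717/432 ≈ 3.9745)
Y(L) = ⅕ (Y(L) = (L/L)/5 = (⅕)*1 = ⅕)
√((-13385 + 15161) + Y(n)) = √((-13385 + 15161) + ⅕) = √(1776 + ⅕) = √(8881/5) = √44405/5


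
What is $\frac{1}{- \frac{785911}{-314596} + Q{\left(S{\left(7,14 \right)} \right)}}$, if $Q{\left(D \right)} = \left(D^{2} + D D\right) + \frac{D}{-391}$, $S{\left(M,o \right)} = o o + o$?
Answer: $\frac{123007036}{10849461801241} \approx 1.1338 \cdot 10^{-5}$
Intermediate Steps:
$S{\left(M,o \right)} = o + o^{2}$ ($S{\left(M,o \right)} = o^{2} + o = o + o^{2}$)
$Q{\left(D \right)} = 2 D^{2} - \frac{D}{391}$ ($Q{\left(D \right)} = \left(D^{2} + D^{2}\right) + D \left(- \frac{1}{391}\right) = 2 D^{2} - \frac{D}{391}$)
$\frac{1}{- \frac{785911}{-314596} + Q{\left(S{\left(7,14 \right)} \right)}} = \frac{1}{- \frac{785911}{-314596} + \frac{14 \left(1 + 14\right) \left(-1 + 782 \cdot 14 \left(1 + 14\right)\right)}{391}} = \frac{1}{\left(-785911\right) \left(- \frac{1}{314596}\right) + \frac{14 \cdot 15 \left(-1 + 782 \cdot 14 \cdot 15\right)}{391}} = \frac{1}{\frac{785911}{314596} + \frac{1}{391} \cdot 210 \left(-1 + 782 \cdot 210\right)} = \frac{1}{\frac{785911}{314596} + \frac{1}{391} \cdot 210 \left(-1 + 164220\right)} = \frac{1}{\frac{785911}{314596} + \frac{1}{391} \cdot 210 \cdot 164219} = \frac{1}{\frac{785911}{314596} + \frac{34485990}{391}} = \frac{1}{\frac{10849461801241}{123007036}} = \frac{123007036}{10849461801241}$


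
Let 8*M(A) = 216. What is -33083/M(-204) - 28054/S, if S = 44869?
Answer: -1485158585/1211463 ≈ -1225.9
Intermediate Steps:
M(A) = 27 (M(A) = (1/8)*216 = 27)
-33083/M(-204) - 28054/S = -33083/27 - 28054/44869 = -1485158585/1211463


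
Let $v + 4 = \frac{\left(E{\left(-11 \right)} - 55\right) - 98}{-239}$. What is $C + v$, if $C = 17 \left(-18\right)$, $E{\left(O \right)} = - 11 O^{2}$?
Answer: $- \frac{72606}{239} \approx -303.79$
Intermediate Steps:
$v = \frac{528}{239}$ ($v = -4 + \frac{\left(- 11 \left(-11\right)^{2} - 55\right) - 98}{-239} = -4 + \left(\left(\left(-11\right) 121 - 55\right) - 98\right) \left(- \frac{1}{239}\right) = -4 + \left(\left(-1331 - 55\right) - 98\right) \left(- \frac{1}{239}\right) = -4 + \left(-1386 - 98\right) \left(- \frac{1}{239}\right) = -4 - - \frac{1484}{239} = -4 + \frac{1484}{239} = \frac{528}{239} \approx 2.2092$)
$C = -306$
$C + v = -306 + \frac{528}{239} = - \frac{72606}{239}$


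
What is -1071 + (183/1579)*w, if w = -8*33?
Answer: -1739421/1579 ≈ -1101.6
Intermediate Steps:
w = -264
-1071 + (183/1579)*w = -1071 + (183/1579)*(-264) = -1071 - 48312/1579 = -1739421/1579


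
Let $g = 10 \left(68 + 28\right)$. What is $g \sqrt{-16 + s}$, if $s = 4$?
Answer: $1920 i \sqrt{3} \approx 3325.5 i$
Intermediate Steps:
$g = 960$ ($g = 10 \cdot 96 = 960$)
$g \sqrt{-16 + s} = 960 \sqrt{-16 + 4} = 960 \sqrt{-12} = 960 \cdot 2 i \sqrt{3} = 1920 i \sqrt{3}$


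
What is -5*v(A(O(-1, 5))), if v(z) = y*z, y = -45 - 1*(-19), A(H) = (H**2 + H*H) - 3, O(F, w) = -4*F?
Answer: 3770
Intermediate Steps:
A(H) = -3 + 2*H**2 (A(H) = (H**2 + H**2) - 3 = 2*H**2 - 3 = -3 + 2*H**2)
y = -26 (y = -45 + 19 = -26)
v(z) = -26*z
-5*v(A(O(-1, 5))) = -(-130)*(-3 + 2*(-4*(-1))**2) = -(-130)*(-3 + 2*4**2) = -(-130)*(-3 + 2*16) = -(-130)*(-3 + 32) = -(-130)*29 = -5*(-754) = 3770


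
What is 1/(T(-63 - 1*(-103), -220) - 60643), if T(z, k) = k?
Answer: -1/60863 ≈ -1.6430e-5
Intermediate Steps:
1/(T(-63 - 1*(-103), -220) - 60643) = 1/(-220 - 60643) = 1/(-60863) = -1/60863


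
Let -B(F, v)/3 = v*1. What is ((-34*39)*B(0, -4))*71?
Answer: -1129752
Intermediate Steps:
B(F, v) = -3*v
((-34*39)*B(0, -4))*71 = ((-34*39)*(-3*(-4)))*71 = -1326*12*71 = -15912*71 = -1129752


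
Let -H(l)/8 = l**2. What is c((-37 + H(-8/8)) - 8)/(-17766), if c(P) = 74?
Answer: -37/8883 ≈ -0.0041653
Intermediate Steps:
H(l) = -8*l**2
c((-37 + H(-8/8)) - 8)/(-17766) = 74/(-17766) = 74*(-1/17766) = -37/8883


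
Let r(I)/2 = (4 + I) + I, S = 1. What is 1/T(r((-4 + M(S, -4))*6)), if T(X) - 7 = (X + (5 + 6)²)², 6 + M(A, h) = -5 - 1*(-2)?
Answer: 1/33496 ≈ 2.9854e-5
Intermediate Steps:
M(A, h) = -9 (M(A, h) = -6 + (-5 - 1*(-2)) = -6 + (-5 + 2) = -6 - 3 = -9)
r(I) = 8 + 4*I (r(I) = 2*((4 + I) + I) = 2*(4 + 2*I) = 8 + 4*I)
T(X) = 7 + (121 + X)² (T(X) = 7 + (X + (5 + 6)²)² = 7 + (X + 11²)² = 7 + (X + 121)² = 7 + (121 + X)²)
1/T(r((-4 + M(S, -4))*6)) = 1/(7 + (121 + (8 + 4*((-4 - 9)*6)))²) = 1/(7 + (121 + (8 + 4*(-13*6)))²) = 1/(7 + (121 + (8 + 4*(-78)))²) = 1/(7 + (121 + (8 - 312))²) = 1/(7 + (121 - 304)²) = 1/(7 + (-183)²) = 1/(7 + 33489) = 1/33496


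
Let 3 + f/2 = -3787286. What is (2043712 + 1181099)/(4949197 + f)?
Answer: -1074937/875127 ≈ -1.2283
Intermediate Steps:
f = -7574578 (f = -6 + 2*(-3787286) = -6 - 7574572 = -7574578)
(2043712 + 1181099)/(4949197 + f) = (2043712 + 1181099)/(4949197 - 7574578) = 3224811/(-2625381) = 3224811*(-1/2625381) = -1074937/875127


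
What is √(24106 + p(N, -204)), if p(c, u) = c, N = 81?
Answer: 19*√67 ≈ 155.52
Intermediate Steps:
√(24106 + p(N, -204)) = √(24106 + 81) = √24187 = 19*√67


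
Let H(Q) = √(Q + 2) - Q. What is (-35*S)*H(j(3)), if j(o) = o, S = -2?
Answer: -210 + 70*√5 ≈ -53.475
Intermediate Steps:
H(Q) = √(2 + Q) - Q
(-35*S)*H(j(3)) = (-35*(-2))*(√(2 + 3) - 1*3) = 70*(√5 - 3) = 70*(-3 + √5) = -210 + 70*√5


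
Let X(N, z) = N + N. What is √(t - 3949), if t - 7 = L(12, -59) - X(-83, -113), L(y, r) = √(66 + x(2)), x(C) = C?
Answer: √(-3776 + 2*√17) ≈ 61.382*I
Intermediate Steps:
X(N, z) = 2*N
L(y, r) = 2*√17 (L(y, r) = √(66 + 2) = √68 = 2*√17)
t = 173 + 2*√17 (t = 7 + (2*√17 - 2*(-83)) = 7 + (2*√17 - 1*(-166)) = 7 + (2*√17 + 166) = 7 + (166 + 2*√17) = 173 + 2*√17 ≈ 181.25)
√(t - 3949) = √((173 + 2*√17) - 3949) = √(-3776 + 2*√17)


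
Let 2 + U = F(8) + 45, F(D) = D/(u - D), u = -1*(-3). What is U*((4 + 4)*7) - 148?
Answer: 10852/5 ≈ 2170.4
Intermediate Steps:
u = 3
F(D) = D/(3 - D)
U = 207/5 (U = -2 + (-1*8/(-3 + 8) + 45) = -2 + (-1*8/5 + 45) = -2 + (-1*8*⅕ + 45) = -2 + (-8/5 + 45) = -2 + 217/5 = 207/5 ≈ 41.400)
U*((4 + 4)*7) - 148 = 207*((4 + 4)*7)/5 - 148 = 207*(8*7)/5 - 148 = (207/5)*56 - 148 = 11592/5 - 148 = 10852/5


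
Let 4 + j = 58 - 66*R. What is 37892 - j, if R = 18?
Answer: 39026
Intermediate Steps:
j = -1134 (j = -4 + (58 - 66*18) = -4 + (58 - 1188) = -4 - 1130 = -1134)
37892 - j = 37892 - 1*(-1134) = 37892 + 1134 = 39026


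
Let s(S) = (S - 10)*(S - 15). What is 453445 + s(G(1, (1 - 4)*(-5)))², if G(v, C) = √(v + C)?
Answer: 457801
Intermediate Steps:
G(v, C) = √(C + v)
s(S) = (-15 + S)*(-10 + S) (s(S) = (-10 + S)*(-15 + S) = (-15 + S)*(-10 + S))
453445 + s(G(1, (1 - 4)*(-5)))² = 453445 + (150 + (√((1 - 4)*(-5) + 1))² - 25*√((1 - 4)*(-5) + 1))² = 453445 + (150 + (√(-3*(-5) + 1))² - 25*√(-3*(-5) + 1))² = 453445 + (150 + (√(15 + 1))² - 25*√(15 + 1))² = 453445 + (150 + (√16)² - 25*√16)² = 453445 + (150 + 4² - 25*4)² = 453445 + (150 + 16 - 100)² = 453445 + 66² = 453445 + 4356 = 457801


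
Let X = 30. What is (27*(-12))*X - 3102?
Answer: -12822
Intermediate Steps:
(27*(-12))*X - 3102 = (27*(-12))*30 - 3102 = -324*30 - 3102 = -9720 - 3102 = -12822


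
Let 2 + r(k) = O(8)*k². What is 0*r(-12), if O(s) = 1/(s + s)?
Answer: 0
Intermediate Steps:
O(s) = 1/(2*s)
r(k) = -2 + k²/16 (r(k) = -2 + ((½)/8)*k² = -2 + ((½)*(⅛))*k² = -2 + k²/16)
0*r(-12) = 0*(-2 + (1/16)*(-12)²) = 0*(-2 + (1/16)*144) = 0*(-2 + 9) = 0*7 = 0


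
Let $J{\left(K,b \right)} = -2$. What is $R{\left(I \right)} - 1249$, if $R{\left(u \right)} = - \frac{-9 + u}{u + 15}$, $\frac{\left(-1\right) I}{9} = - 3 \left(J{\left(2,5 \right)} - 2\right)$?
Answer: $- \frac{38758}{31} \approx -1250.3$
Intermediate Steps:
$I = -108$ ($I = - 9 \left(- 3 \left(-2 - 2\right)\right) = - 9 \left(\left(-3\right) \left(-4\right)\right) = \left(-9\right) 12 = -108$)
$R{\left(u \right)} = - \frac{-9 + u}{15 + u}$
$R{\left(I \right)} - 1249 = \frac{9 - -108}{15 - 108} - 1249 = \frac{9 + 108}{-93} - 1249 = \left(- \frac{1}{93}\right) 117 - 1249 = - \frac{39}{31} - 1249 = - \frac{38758}{31}$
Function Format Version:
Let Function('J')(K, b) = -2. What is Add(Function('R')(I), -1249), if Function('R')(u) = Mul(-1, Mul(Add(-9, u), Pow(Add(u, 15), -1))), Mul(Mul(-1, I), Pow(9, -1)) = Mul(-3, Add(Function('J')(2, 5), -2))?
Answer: Rational(-38758, 31) ≈ -1250.3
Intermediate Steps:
I = -108 (I = Mul(-9, Mul(-3, Add(-2, -2))) = Mul(-9, Mul(-3, -4)) = Mul(-9, 12) = -108)
Function('R')(u) = Mul(-1, Pow(Add(15, u), -1), Add(-9, u)) (Function('R')(u) = Mul(-1, Mul(Add(-9, u), Pow(Add(15, u), -1))) = Mul(-1, Mul(Pow(Add(15, u), -1), Add(-9, u))) = Mul(-1, Pow(Add(15, u), -1), Add(-9, u)))
Add(Function('R')(I), -1249) = Add(Mul(Pow(Add(15, -108), -1), Add(9, Mul(-1, -108))), -1249) = Add(Mul(Pow(-93, -1), Add(9, 108)), -1249) = Add(Mul(Rational(-1, 93), 117), -1249) = Add(Rational(-39, 31), -1249) = Rational(-38758, 31)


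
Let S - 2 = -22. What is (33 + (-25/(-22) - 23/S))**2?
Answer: 60264169/48400 ≈ 1245.1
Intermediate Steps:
S = -20 (S = 2 - 22 = -20)
(33 + (-25/(-22) - 23/S))**2 = (33 + (-25/(-22) - 23/(-20)))**2 = (33 + (-25*(-1/22) - 23*(-1/20)))**2 = (33 + (25/22 + 23/20))**2 = (33 + 503/220)**2 = (7763/220)**2 = 60264169/48400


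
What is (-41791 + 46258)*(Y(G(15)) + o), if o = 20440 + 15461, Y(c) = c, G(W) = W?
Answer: 160436772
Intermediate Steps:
o = 35901
(-41791 + 46258)*(Y(G(15)) + o) = (-41791 + 46258)*(15 + 35901) = 4467*35916 = 160436772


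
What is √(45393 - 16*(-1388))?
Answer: √67601 ≈ 260.00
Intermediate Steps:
√(45393 - 16*(-1388)) = √(45393 + 22208) = √67601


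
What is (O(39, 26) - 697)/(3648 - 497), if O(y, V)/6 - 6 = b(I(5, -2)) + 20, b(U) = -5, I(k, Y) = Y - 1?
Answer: -571/3151 ≈ -0.18121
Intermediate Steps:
I(k, Y) = -1 + Y
O(y, V) = 126 (O(y, V) = 36 + 6*(-5 + 20) = 36 + 6*15 = 36 + 90 = 126)
(O(39, 26) - 697)/(3648 - 497) = (126 - 697)/(3648 - 497) = -571/3151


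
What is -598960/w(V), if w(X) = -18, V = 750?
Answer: 299480/9 ≈ 33276.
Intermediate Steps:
-598960/w(V) = -598960/(-18) = -598960*(-1/18) = 299480/9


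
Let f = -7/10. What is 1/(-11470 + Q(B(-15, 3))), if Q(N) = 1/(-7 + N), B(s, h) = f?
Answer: -77/883200 ≈ -8.7183e-5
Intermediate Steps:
f = -7/10 (f = -7*⅒ = -7/10 ≈ -0.70000)
B(s, h) = -7/10
1/(-11470 + Q(B(-15, 3))) = 1/(-11470 + 1/(-7 - 7/10)) = 1/(-11470 + 1/(-77/10)) = 1/(-11470 - 10/77) = 1/(-883200/77) = -77/883200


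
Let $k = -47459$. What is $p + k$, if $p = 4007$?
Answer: $-43452$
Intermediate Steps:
$p + k = 4007 - 47459 = -43452$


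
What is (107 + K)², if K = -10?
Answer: 9409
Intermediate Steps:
(107 + K)² = (107 - 10)² = 97² = 9409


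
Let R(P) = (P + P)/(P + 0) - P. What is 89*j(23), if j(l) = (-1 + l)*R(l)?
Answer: -41118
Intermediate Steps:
R(P) = 2 - P (R(P) = (2*P)/P - P = 2 - P)
j(l) = (-1 + l)*(2 - l)
89*j(23) = 89*(-(-1 + 23)*(-2 + 23)) = 89*(-1*22*21) = 89*(-462) = -41118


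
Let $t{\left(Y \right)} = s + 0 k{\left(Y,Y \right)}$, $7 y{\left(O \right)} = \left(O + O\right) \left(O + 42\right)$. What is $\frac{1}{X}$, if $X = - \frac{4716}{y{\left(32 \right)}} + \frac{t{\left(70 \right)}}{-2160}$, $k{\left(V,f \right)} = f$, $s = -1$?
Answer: $- \frac{159840}{1114081} \approx -0.14347$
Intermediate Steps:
$y{\left(O \right)} = \frac{2 O \left(42 + O\right)}{7}$ ($y{\left(O \right)} = \frac{\left(O + O\right) \left(O + 42\right)}{7} = \frac{2 O \left(42 + O\right)}{7}$)
$t{\left(Y \right)} = -1$ ($t{\left(Y \right)} = -1 + 0 Y = -1 + 0 = -1$)
$X = - \frac{1114081}{159840}$ ($X = - \frac{4716}{\frac{2}{7} \cdot 32 \left(42 + 32\right)} - \frac{1}{-2160} = - \frac{4716}{\frac{2}{7} \cdot 32 \cdot 74} - - \frac{1}{2160} = - \frac{4716}{\frac{4736}{7}} + \frac{1}{2160} = \left(-4716\right) \frac{7}{4736} + \frac{1}{2160} = - \frac{8253}{1184} + \frac{1}{2160} = - \frac{1114081}{159840} \approx -6.97$)
$\frac{1}{X} = \frac{1}{- \frac{1114081}{159840}} = - \frac{159840}{1114081}$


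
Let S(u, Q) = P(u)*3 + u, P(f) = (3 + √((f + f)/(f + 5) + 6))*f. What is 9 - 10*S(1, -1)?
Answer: -91 - 10*√57 ≈ -166.50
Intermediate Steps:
P(f) = f*(3 + √(6 + 2*f/(5 + f))) (P(f) = (3 + √((2*f)/(5 + f) + 6))*f = (3 + √(2*f/(5 + f) + 6))*f = (3 + √(6 + 2*f/(5 + f)))*f = f*(3 + √(6 + 2*f/(5 + f))))
S(u, Q) = u + 3*u*(3 + √2*√((15 + 4*u)/(5 + u))) (S(u, Q) = (u*(3 + √2*√((15 + 4*u)/(5 + u))))*3 + u = 3*u*(3 + √2*√((15 + 4*u)/(5 + u))) + u = u + 3*u*(3 + √2*√((15 + 4*u)/(5 + u))))
9 - 10*S(1, -1) = 9 - 10*(10 + 3*√2*√((15 + 4*1)/(5 + 1))) = 9 - 10*(10 + 3*√2*√((15 + 4)/6)) = 9 - 10*(10 + 3*√2*√((⅙)*19)) = 9 - 10*(10 + 3*√2*√(19/6)) = 9 - 10*(10 + 3*√2*(√114/6)) = 9 - 10*(10 + √57) = 9 + (-100 - 10*√57) = -91 - 10*√57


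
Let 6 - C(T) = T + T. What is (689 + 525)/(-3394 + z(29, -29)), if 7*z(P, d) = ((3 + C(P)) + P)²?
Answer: -4249/11679 ≈ -0.36382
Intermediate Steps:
C(T) = 6 - 2*T (C(T) = 6 - (T + T) = 6 - 2*T)
z(P, d) = (9 - P)²/7 (z(P, d) = ((3 + (6 - 2*P)) + P)²/7 = ((9 - 2*P) + P)²/7 = (9 - P)²/7)
(689 + 525)/(-3394 + z(29, -29)) = (689 + 525)/(-3394 + (9 - 1*29)²/7) = 1214/(-3394 + (9 - 29)²/7) = 1214/(-3394 + (⅐)*(-20)²) = 1214/(-3394 + (⅐)*400) = 1214/(-3394 + 400/7) = 1214/(-23358/7) = 1214*(-7/23358) = -4249/11679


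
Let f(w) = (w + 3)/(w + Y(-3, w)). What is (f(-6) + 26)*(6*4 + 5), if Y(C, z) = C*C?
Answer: 725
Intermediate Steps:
Y(C, z) = C**2
f(w) = (3 + w)/(9 + w) (f(w) = (w + 3)/(w + (-3)**2) = (3 + w)/(w + 9) = (3 + w)/(9 + w))
(f(-6) + 26)*(6*4 + 5) = ((3 - 6)/(9 - 6) + 26)*(6*4 + 5) = (-3/3 + 26)*(24 + 5) = ((1/3)*(-3) + 26)*29 = (-1 + 26)*29 = 25*29 = 725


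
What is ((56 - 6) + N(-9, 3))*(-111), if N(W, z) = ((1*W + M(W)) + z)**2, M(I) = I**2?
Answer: -629925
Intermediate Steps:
N(W, z) = (W + z + W**2)**2 (N(W, z) = ((1*W + W**2) + z)**2 = ((W + W**2) + z)**2 = (W + z + W**2)**2)
((56 - 6) + N(-9, 3))*(-111) = ((56 - 6) + (-9 + 3 + (-9)**2)**2)*(-111) = (50 + (-9 + 3 + 81)**2)*(-111) = (50 + 75**2)*(-111) = (50 + 5625)*(-111) = 5675*(-111) = -629925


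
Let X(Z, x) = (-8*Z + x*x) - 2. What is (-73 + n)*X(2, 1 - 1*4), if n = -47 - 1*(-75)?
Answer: 405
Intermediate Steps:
X(Z, x) = -2 + x² - 8*Z (X(Z, x) = (-8*Z + x²) - 2 = (x² - 8*Z) - 2 = -2 + x² - 8*Z)
n = 28 (n = -47 + 75 = 28)
(-73 + n)*X(2, 1 - 1*4) = (-73 + 28)*(-2 + (1 - 1*4)² - 8*2) = -45*(-2 + (1 - 4)² - 16) = -45*(-2 + (-3)² - 16) = -45*(-2 + 9 - 16) = -45*(-9) = 405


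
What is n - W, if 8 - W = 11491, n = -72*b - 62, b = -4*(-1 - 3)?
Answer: 10269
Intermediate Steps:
b = 16 (b = -4*(-4) = 16)
n = -1214 (n = -72*16 - 62 = -1152 - 62 = -1214)
W = -11483 (W = 8 - 1*11491 = 8 - 11491 = -11483)
n - W = -1214 - 1*(-11483) = -1214 + 11483 = 10269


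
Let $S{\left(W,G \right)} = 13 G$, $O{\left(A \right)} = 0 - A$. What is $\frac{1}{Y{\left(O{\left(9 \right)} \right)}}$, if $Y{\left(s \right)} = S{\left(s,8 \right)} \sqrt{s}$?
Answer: $- \frac{i}{312} \approx - 0.0032051 i$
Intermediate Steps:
$O{\left(A \right)} = - A$
$Y{\left(s \right)} = 104 \sqrt{s}$ ($Y{\left(s \right)} = 13 \cdot 8 \sqrt{s} = 104 \sqrt{s}$)
$\frac{1}{Y{\left(O{\left(9 \right)} \right)}} = \frac{1}{104 \sqrt{\left(-1\right) 9}} = \frac{1}{104 \sqrt{-9}} = \frac{1}{104 \cdot 3 i} = \frac{1}{312 i} = - \frac{i}{312}$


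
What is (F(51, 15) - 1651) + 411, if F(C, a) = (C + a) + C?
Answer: -1123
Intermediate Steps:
F(C, a) = a + 2*C
(F(51, 15) - 1651) + 411 = ((15 + 2*51) - 1651) + 411 = ((15 + 102) - 1651) + 411 = (117 - 1651) + 411 = -1534 + 411 = -1123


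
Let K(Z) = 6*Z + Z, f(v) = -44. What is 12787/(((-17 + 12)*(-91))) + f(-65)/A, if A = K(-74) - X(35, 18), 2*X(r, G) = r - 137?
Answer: 5991549/212485 ≈ 28.198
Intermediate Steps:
X(r, G) = -137/2 + r/2 (X(r, G) = (r - 137)/2 = (-137 + r)/2 = -137/2 + r/2)
K(Z) = 7*Z
A = -467 (A = 7*(-74) - (-137/2 + (½)*35) = -518 - (-137/2 + 35/2) = -518 - 1*(-51) = -518 + 51 = -467)
12787/(((-17 + 12)*(-91))) + f(-65)/A = 12787/(((-17 + 12)*(-91))) - 44/(-467) = 12787/((-5*(-91))) - 44*(-1/467) = 12787/455 + 44/467 = 5991549/212485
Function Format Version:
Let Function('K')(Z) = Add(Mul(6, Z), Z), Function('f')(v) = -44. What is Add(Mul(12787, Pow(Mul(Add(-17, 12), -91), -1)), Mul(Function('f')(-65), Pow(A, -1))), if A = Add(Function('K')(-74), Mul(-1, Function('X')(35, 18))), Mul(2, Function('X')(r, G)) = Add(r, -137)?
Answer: Rational(5991549, 212485) ≈ 28.198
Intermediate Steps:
Function('X')(r, G) = Add(Rational(-137, 2), Mul(Rational(1, 2), r)) (Function('X')(r, G) = Mul(Rational(1, 2), Add(r, -137)) = Mul(Rational(1, 2), Add(-137, r)) = Add(Rational(-137, 2), Mul(Rational(1, 2), r)))
Function('K')(Z) = Mul(7, Z)
A = -467 (A = Add(Mul(7, -74), Mul(-1, Add(Rational(-137, 2), Mul(Rational(1, 2), 35)))) = Add(-518, Mul(-1, Add(Rational(-137, 2), Rational(35, 2)))) = Add(-518, Mul(-1, -51)) = Add(-518, 51) = -467)
Add(Mul(12787, Pow(Mul(Add(-17, 12), -91), -1)), Mul(Function('f')(-65), Pow(A, -1))) = Add(Mul(12787, Pow(Mul(Add(-17, 12), -91), -1)), Mul(-44, Pow(-467, -1))) = Add(Mul(12787, Pow(Mul(-5, -91), -1)), Mul(-44, Rational(-1, 467))) = Add(Mul(12787, Pow(455, -1)), Rational(44, 467)) = Add(Mul(12787, Rational(1, 455)), Rational(44, 467)) = Add(Rational(12787, 455), Rational(44, 467)) = Rational(5991549, 212485)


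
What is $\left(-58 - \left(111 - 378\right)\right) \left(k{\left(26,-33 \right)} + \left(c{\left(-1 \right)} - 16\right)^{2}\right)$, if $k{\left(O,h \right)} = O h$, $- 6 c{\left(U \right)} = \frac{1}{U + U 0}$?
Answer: $- \frac{4569367}{36} \approx -1.2693 \cdot 10^{5}$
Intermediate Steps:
$c{\left(U \right)} = - \frac{1}{6 U}$ ($c{\left(U \right)} = - \frac{1}{6 \left(U + U 0\right)} = - \frac{1}{6 \left(U + 0\right)} = - \frac{1}{6 U}$)
$\left(-58 - \left(111 - 378\right)\right) \left(k{\left(26,-33 \right)} + \left(c{\left(-1 \right)} - 16\right)^{2}\right) = \left(-58 - \left(111 - 378\right)\right) \left(26 \left(-33\right) + \left(- \frac{1}{6 \left(-1\right)} - 16\right)^{2}\right) = \left(-58 - -267\right) \left(-858 + \left(\left(- \frac{1}{6}\right) \left(-1\right) - 16\right)^{2}\right) = \left(-58 + 267\right) \left(-858 + \left(\frac{1}{6} - 16\right)^{2}\right) = 209 \left(-858 + \left(- \frac{95}{6}\right)^{2}\right) = 209 \left(-858 + \frac{9025}{36}\right) = 209 \left(- \frac{21863}{36}\right) = - \frac{4569367}{36}$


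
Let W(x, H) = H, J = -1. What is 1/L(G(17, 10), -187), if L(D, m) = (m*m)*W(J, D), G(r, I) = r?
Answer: 1/594473 ≈ 1.6822e-6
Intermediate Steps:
L(D, m) = D*m**2 (L(D, m) = (m*m)*D = m**2*D = D*m**2)
1/L(G(17, 10), -187) = 1/(17*(-187)**2) = 1/(17*34969) = 1/594473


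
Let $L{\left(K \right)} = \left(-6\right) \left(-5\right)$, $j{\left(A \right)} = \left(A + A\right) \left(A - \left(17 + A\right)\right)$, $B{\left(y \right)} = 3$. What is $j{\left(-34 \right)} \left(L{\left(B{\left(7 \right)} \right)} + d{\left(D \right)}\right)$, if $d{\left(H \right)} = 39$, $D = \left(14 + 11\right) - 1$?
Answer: $79764$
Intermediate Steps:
$j{\left(A \right)} = - 34 A$ ($j{\left(A \right)} = 2 A \left(-17\right) = - 34 A$)
$L{\left(K \right)} = 30$
$D = 24$ ($D = 25 - 1 = 24$)
$j{\left(-34 \right)} \left(L{\left(B{\left(7 \right)} \right)} + d{\left(D \right)}\right) = \left(-34\right) \left(-34\right) \left(30 + 39\right) = 1156 \cdot 69 = 79764$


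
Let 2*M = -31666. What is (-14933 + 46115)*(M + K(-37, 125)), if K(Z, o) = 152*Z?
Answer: -669072174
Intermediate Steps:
M = -15833 (M = (½)*(-31666) = -15833)
(-14933 + 46115)*(M + K(-37, 125)) = (-14933 + 46115)*(-15833 + 152*(-37)) = 31182*(-15833 - 5624) = 31182*(-21457) = -669072174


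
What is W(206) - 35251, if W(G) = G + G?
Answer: -34839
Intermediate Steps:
W(G) = 2*G
W(206) - 35251 = 2*206 - 35251 = 412 - 35251 = -34839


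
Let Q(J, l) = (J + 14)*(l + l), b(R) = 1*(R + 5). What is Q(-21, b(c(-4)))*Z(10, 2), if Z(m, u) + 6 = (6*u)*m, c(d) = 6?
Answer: -17556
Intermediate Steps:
Z(m, u) = -6 + 6*m*u (Z(m, u) = -6 + (6*u)*m = -6 + 6*m*u)
b(R) = 5 + R (b(R) = 1*(5 + R) = 5 + R)
Q(J, l) = 2*l*(14 + J) (Q(J, l) = (14 + J)*(2*l) = 2*l*(14 + J))
Q(-21, b(c(-4)))*Z(10, 2) = (2*(5 + 6)*(14 - 21))*(-6 + 6*10*2) = (2*11*(-7))*(-6 + 120) = -154*114 = -17556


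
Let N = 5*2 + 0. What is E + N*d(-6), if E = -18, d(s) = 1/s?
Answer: -59/3 ≈ -19.667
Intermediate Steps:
N = 10 (N = 10 + 0 = 10)
E + N*d(-6) = -18 + 10/(-6) = -18 + 10*(-⅙) = -18 - 5/3 = -59/3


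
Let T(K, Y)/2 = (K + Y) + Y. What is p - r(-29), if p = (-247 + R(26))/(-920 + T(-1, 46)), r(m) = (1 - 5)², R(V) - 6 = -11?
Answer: -642/41 ≈ -15.659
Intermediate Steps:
T(K, Y) = 2*K + 4*Y (T(K, Y) = 2*((K + Y) + Y) = 2*(K + 2*Y) = 2*K + 4*Y)
R(V) = -5 (R(V) = 6 - 11 = -5)
r(m) = 16 (r(m) = (-4)² = 16)
p = 14/41 (p = (-247 - 5)/(-920 + (2*(-1) + 4*46)) = -252/(-920 + (-2 + 184)) = -252/(-920 + 182) = -252/(-738) = -252*(-1/738) = 14/41 ≈ 0.34146)
p - r(-29) = 14/41 - 1*16 = 14/41 - 16 = -642/41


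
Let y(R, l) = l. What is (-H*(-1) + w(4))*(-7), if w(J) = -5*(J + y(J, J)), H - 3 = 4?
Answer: 231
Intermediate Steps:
H = 7 (H = 3 + 4 = 7)
w(J) = -10*J (w(J) = -5*(J + J) = -10*J)
(-H*(-1) + w(4))*(-7) = (-1*7*(-1) - 10*4)*(-7) = (-7*(-1) - 40)*(-7) = (7 - 40)*(-7) = -33*(-7) = 231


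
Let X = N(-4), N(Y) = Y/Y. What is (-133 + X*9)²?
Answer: 15376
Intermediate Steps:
N(Y) = 1
X = 1
(-133 + X*9)² = (-133 + 1*9)² = (-133 + 9)² = (-124)² = 15376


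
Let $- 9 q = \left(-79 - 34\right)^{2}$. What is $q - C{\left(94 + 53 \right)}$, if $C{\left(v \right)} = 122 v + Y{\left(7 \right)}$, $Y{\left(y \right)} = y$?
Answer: $- \frac{174238}{9} \approx -19360.0$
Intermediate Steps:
$q = - \frac{12769}{9}$ ($q = - \frac{\left(-79 - 34\right)^{2}}{9} = - \frac{\left(-113\right)^{2}}{9} = \left(- \frac{1}{9}\right) 12769 = - \frac{12769}{9} \approx -1418.8$)
$C{\left(v \right)} = 7 + 122 v$ ($C{\left(v \right)} = 122 v + 7 = 7 + 122 v$)
$q - C{\left(94 + 53 \right)} = - \frac{12769}{9} - \left(7 + 122 \left(94 + 53\right)\right) = - \frac{12769}{9} - \left(7 + 122 \cdot 147\right) = - \frac{12769}{9} - \left(7 + 17934\right) = - \frac{12769}{9} - 17941 = - \frac{174238}{9}$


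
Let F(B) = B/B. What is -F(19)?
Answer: -1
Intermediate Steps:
F(B) = 1
-F(19) = -1*1 = -1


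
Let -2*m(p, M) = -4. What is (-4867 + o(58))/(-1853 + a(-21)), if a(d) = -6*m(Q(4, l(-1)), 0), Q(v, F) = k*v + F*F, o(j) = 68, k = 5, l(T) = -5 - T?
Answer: 4799/1865 ≈ 2.5732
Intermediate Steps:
Q(v, F) = F² + 5*v (Q(v, F) = 5*v + F*F = 5*v + F² = F² + 5*v)
m(p, M) = 2 (m(p, M) = -½*(-4) = 2)
a(d) = -12 (a(d) = -6*2 = -12)
(-4867 + o(58))/(-1853 + a(-21)) = (-4867 + 68)/(-1853 - 12) = -4799/(-1865) = -4799*(-1/1865) = 4799/1865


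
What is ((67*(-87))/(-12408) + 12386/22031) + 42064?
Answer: 3832974800553/91120216 ≈ 42065.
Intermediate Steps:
((67*(-87))/(-12408) + 12386/22031) + 42064 = (-5829*(-1/12408) + 12386*(1/22031)) + 42064 = (1943/4136 + 12386/22031) + 42064 = 94034729/91120216 + 42064 = 3832974800553/91120216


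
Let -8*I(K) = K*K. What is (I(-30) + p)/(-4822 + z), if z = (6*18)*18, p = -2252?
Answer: 4729/5756 ≈ 0.82158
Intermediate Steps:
z = 1944 (z = 108*18 = 1944)
I(K) = -K²/8 (I(K) = -K*K/8 = -K²/8)
(I(-30) + p)/(-4822 + z) = (-⅛*(-30)² - 2252)/(-4822 + 1944) = (-⅛*900 - 2252)/(-2878) = (-225/2 - 2252)*(-1/2878) = -4729/2*(-1/2878) = 4729/5756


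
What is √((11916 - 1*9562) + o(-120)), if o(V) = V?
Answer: √2234 ≈ 47.265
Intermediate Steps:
√((11916 - 1*9562) + o(-120)) = √((11916 - 1*9562) - 120) = √((11916 - 9562) - 120) = √(2354 - 120) = √2234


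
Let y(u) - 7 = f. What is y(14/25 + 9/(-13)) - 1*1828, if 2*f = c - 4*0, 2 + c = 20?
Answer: -1812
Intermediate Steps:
c = 18 (c = -2 + 20 = 18)
f = 9 (f = (18 - 4*0)/2 = (18 - 1*0)/2 = (18 + 0)/2 = (½)*18 = 9)
y(u) = 16 (y(u) = 7 + 9 = 16)
y(14/25 + 9/(-13)) - 1*1828 = 16 - 1*1828 = 16 - 1828 = -1812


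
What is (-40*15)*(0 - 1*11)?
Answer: 6600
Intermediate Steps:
(-40*15)*(0 - 1*11) = -600*(0 - 11) = -600*(-11) = 6600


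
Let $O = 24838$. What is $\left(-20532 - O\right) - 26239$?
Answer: $-71609$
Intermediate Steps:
$\left(-20532 - O\right) - 26239 = \left(-20532 - 24838\right) - 26239 = -45370 - 26239 = -71609$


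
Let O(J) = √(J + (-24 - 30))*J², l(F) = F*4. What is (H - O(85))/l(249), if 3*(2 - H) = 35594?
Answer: -8897/747 - 7225*√31/996 ≈ -52.299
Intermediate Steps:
H = -35588/3 (H = 2 - ⅓*35594 = 2 - 35594/3 = -35588/3 ≈ -11863.)
l(F) = 4*F
O(J) = J²*√(-54 + J) (O(J) = √(J - 54)*J² = √(-54 + J)*J² = J²*√(-54 + J))
(H - O(85))/l(249) = (-35588/3 - 85²*√(-54 + 85))/((4*249)) = (-35588/3 - 7225*√31)/996 = (-35588/3 - 7225*√31)*(1/996) = -8897/747 - 7225*√31/996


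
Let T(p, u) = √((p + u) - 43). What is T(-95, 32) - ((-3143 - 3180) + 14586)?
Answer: -8263 + I*√106 ≈ -8263.0 + 10.296*I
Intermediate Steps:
T(p, u) = √(-43 + p + u)
T(-95, 32) - ((-3143 - 3180) + 14586) = √(-43 - 95 + 32) - ((-3143 - 3180) + 14586) = √(-106) - (-6323 + 14586) = I*√106 - 1*8263 = I*√106 - 8263 = -8263 + I*√106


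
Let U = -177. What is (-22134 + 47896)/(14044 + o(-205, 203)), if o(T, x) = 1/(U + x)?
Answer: 60892/33195 ≈ 1.8344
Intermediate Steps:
o(T, x) = 1/(-177 + x)
(-22134 + 47896)/(14044 + o(-205, 203)) = (-22134 + 47896)/(14044 + 1/(-177 + 203)) = 25762/(14044 + 1/26) = 25762/(365145/26) = 25762*(26/365145) = 60892/33195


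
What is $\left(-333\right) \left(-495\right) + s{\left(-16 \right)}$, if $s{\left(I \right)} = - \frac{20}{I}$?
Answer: $\frac{659345}{4} \approx 1.6484 \cdot 10^{5}$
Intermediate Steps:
$\left(-333\right) \left(-495\right) + s{\left(-16 \right)} = \left(-333\right) \left(-495\right) - \frac{20}{-16} = 164835 - - \frac{5}{4} = 164835 + \frac{5}{4} = \frac{659345}{4}$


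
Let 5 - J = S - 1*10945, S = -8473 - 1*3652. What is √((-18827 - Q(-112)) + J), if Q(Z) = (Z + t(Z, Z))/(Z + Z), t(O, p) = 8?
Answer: √832517/14 ≈ 65.173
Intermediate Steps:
S = -12125 (S = -8473 - 3652 = -12125)
J = 23075 (J = 5 - (-12125 - 1*10945) = 5 - (-12125 - 10945) = 5 - 1*(-23070) = 5 + 23070 = 23075)
Q(Z) = (8 + Z)/(2*Z) (Q(Z) = (Z + 8)/(Z + Z) = (8 + Z)/((2*Z)) = (8 + Z)*(1/(2*Z)) = (8 + Z)/(2*Z))
√((-18827 - Q(-112)) + J) = √((-18827 - (8 - 112)/(2*(-112))) + 23075) = √((-18827 - (-1)*(-104)/(2*112)) + 23075) = √((-18827 - 1*13/28) + 23075) = √((-18827 - 13/28) + 23075) = √(-527169/28 + 23075) = √(118931/28) = √832517/14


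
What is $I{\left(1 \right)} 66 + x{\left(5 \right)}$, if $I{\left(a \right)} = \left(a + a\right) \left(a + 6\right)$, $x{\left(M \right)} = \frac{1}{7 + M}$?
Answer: $\frac{11089}{12} \approx 924.08$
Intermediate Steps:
$I{\left(a \right)} = 2 a \left(6 + a\right)$
$I{\left(1 \right)} 66 + x{\left(5 \right)} = 2 \cdot 1 \left(6 + 1\right) 66 + \frac{1}{7 + 5} = 2 \cdot 1 \cdot 7 \cdot 66 + \frac{1}{12} = 14 \cdot 66 + \frac{1}{12} = 924 + \frac{1}{12} = \frac{11089}{12}$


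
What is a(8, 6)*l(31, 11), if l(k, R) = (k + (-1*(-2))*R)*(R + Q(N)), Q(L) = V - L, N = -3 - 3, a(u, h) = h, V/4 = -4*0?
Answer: 5406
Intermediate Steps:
V = 0 (V = 4*(-4*0) = 4*0 = 0)
N = -6
Q(L) = -L (Q(L) = 0 - L = -L)
l(k, R) = (6 + R)*(k + 2*R) (l(k, R) = (k + (-1*(-2))*R)*(R - 1*(-6)) = (k + 2*R)*(R + 6) = (k + 2*R)*(6 + R) = (6 + R)*(k + 2*R))
a(8, 6)*l(31, 11) = 6*(2*11² + 6*31 + 12*11 + 11*31) = 6*(2*121 + 186 + 132 + 341) = 6*(242 + 186 + 132 + 341) = 6*901 = 5406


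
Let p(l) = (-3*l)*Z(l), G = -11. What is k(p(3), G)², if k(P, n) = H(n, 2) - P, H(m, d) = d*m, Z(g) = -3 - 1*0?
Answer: 2401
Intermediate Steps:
Z(g) = -3 (Z(g) = -3 + 0 = -3)
p(l) = 9*l (p(l) = -3*l*(-3) = 9*l)
k(P, n) = -P + 2*n (k(P, n) = 2*n - P = -P + 2*n)
k(p(3), G)² = (-9*3 + 2*(-11))² = (-1*27 - 22)² = (-27 - 22)² = (-49)² = 2401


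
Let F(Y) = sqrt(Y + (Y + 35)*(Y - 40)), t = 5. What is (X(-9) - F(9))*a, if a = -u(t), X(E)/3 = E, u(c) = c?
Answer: 135 + 5*I*sqrt(1355) ≈ 135.0 + 184.05*I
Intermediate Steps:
X(E) = 3*E
F(Y) = sqrt(Y + (-40 + Y)*(35 + Y)) (F(Y) = sqrt(Y + (35 + Y)*(-40 + Y)) = sqrt(Y + (-40 + Y)*(35 + Y)))
a = -5 (a = -1*5 = -5)
(X(-9) - F(9))*a = (3*(-9) - sqrt(-1400 + 9**2 - 4*9))*(-5) = (-27 - sqrt(-1400 + 81 - 36))*(-5) = (-27 - sqrt(-1355))*(-5) = (-27 - I*sqrt(1355))*(-5) = 135 + 5*I*sqrt(1355)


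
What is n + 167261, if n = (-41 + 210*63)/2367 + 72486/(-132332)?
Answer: 26196355344835/156614922 ≈ 1.6727e+5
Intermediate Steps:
n = 786876193/156614922 (n = (-41 + 13230)*(1/2367) + 72486*(-1/132332) = 13189*(1/2367) - 36243/66166 = 13189/2367 - 36243/66166 = 786876193/156614922 ≈ 5.0243)
n + 167261 = 786876193/156614922 + 167261 = 26196355344835/156614922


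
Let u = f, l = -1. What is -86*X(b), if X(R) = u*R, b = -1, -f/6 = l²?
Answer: -516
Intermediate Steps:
f = -6 (f = -6*(-1)² = -6*1 = -6)
u = -6
X(R) = -6*R
-86*X(b) = -(-516)*(-1) = -86*6 = -516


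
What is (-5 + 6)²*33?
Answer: 33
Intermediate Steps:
(-5 + 6)²*33 = 1²*33 = 1*33 = 33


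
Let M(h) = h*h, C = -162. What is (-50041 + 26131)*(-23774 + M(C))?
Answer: -59057700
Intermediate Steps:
M(h) = h²
(-50041 + 26131)*(-23774 + M(C)) = (-50041 + 26131)*(-23774 + (-162)²) = -23910*(-23774 + 26244) = -23910*2470 = -59057700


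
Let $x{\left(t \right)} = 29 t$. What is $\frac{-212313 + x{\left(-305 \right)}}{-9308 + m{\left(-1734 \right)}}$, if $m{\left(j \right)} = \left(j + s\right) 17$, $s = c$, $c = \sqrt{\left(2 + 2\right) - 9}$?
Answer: $\frac{8577834188}{1504355241} + \frac{3759686 i \sqrt{5}}{1504355241} \approx 5.702 + 0.0055884 i$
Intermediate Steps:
$c = i \sqrt{5}$ ($c = \sqrt{4 - 9} = \sqrt{-5} = i \sqrt{5} \approx 2.2361 i$)
$s = i \sqrt{5} \approx 2.2361 i$
$m{\left(j \right)} = 17 j + 17 i \sqrt{5}$ ($m{\left(j \right)} = \left(j + i \sqrt{5}\right) 17 = 17 j + 17 i \sqrt{5}$)
$\frac{-212313 + x{\left(-305 \right)}}{-9308 + m{\left(-1734 \right)}} = \frac{-212313 + 29 \left(-305\right)}{-9308 + \left(17 \left(-1734\right) + 17 i \sqrt{5}\right)} = \frac{-212313 - 8845}{-9308 - \left(29478 - 17 i \sqrt{5}\right)} = - \frac{221158}{-38786 + 17 i \sqrt{5}}$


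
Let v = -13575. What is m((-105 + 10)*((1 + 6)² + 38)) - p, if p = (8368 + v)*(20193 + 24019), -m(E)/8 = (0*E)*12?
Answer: 230211884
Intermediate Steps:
m(E) = 0 (m(E) = -8*0*E*12 = -0*12 = -8*0 = 0)
p = -230211884 (p = (8368 - 13575)*(20193 + 24019) = -5207*44212 = -230211884)
m((-105 + 10)*((1 + 6)² + 38)) - p = 0 - 1*(-230211884) = 0 + 230211884 = 230211884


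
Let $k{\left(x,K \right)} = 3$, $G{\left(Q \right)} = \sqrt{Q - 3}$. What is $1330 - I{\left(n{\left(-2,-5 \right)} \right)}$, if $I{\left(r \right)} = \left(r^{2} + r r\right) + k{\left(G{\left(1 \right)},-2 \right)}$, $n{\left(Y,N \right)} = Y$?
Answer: $1319$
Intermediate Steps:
$G{\left(Q \right)} = \sqrt{-3 + Q}$
$I{\left(r \right)} = 3 + 2 r^{2}$ ($I{\left(r \right)} = \left(r^{2} + r r\right) + 3 = \left(r^{2} + r^{2}\right) + 3 = 2 r^{2} + 3 = 3 + 2 r^{2}$)
$1330 - I{\left(n{\left(-2,-5 \right)} \right)} = 1330 - \left(3 + 2 \left(-2\right)^{2}\right) = 1330 - \left(3 + 2 \cdot 4\right) = 1330 - \left(3 + 8\right) = 1330 - 11 = 1319$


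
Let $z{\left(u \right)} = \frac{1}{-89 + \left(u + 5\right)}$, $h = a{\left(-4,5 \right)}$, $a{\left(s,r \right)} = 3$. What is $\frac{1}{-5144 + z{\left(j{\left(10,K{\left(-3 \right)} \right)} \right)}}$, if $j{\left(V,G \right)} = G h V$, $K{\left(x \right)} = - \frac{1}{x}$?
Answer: $- \frac{74}{380657} \approx -0.0001944$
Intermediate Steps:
$h = 3$
$j{\left(V,G \right)} = 3 G V$ ($j{\left(V,G \right)} = G 3 V = 3 G V$)
$z{\left(u \right)} = \frac{1}{-84 + u}$ ($z{\left(u \right)} = \frac{1}{-89 + \left(5 + u\right)} = \frac{1}{-84 + u}$)
$\frac{1}{-5144 + z{\left(j{\left(10,K{\left(-3 \right)} \right)} \right)}} = \frac{1}{-5144 + \frac{1}{-84 + 3 \left(- \frac{1}{-3}\right) 10}} = \frac{1}{-5144 + \frac{1}{-84 + 3 \left(\left(-1\right) \left(- \frac{1}{3}\right)\right) 10}} = \frac{1}{-5144 + \frac{1}{-84 + 3 \cdot \frac{1}{3} \cdot 10}} = \frac{1}{-5144 + \frac{1}{-84 + 10}} = \frac{1}{-5144 + \frac{1}{-74}} = \frac{1}{-5144 - \frac{1}{74}} = \frac{1}{- \frac{380657}{74}} = - \frac{74}{380657}$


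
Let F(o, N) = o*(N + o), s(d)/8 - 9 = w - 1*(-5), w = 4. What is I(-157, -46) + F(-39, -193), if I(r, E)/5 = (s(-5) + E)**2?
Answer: 57068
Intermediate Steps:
s(d) = 144 (s(d) = 72 + 8*(4 - 1*(-5)) = 72 + 8*(4 + 5) = 72 + 8*9 = 72 + 72 = 144)
I(r, E) = 5*(144 + E)**2
I(-157, -46) + F(-39, -193) = 5*(144 - 46)**2 - 39*(-193 - 39) = 5*98**2 - 39*(-232) = 5*9604 + 9048 = 48020 + 9048 = 57068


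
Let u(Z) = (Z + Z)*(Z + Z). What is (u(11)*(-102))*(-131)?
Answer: 6467208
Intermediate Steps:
u(Z) = 4*Z² (u(Z) = (2*Z)*(2*Z) = 4*Z²)
(u(11)*(-102))*(-131) = ((4*11²)*(-102))*(-131) = ((4*121)*(-102))*(-131) = (484*(-102))*(-131) = -49368*(-131) = 6467208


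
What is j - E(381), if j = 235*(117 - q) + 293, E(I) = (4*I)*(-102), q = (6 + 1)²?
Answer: 171721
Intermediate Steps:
q = 49 (q = 7² = 49)
E(I) = -408*I
j = 16273 (j = 235*(117 - 1*49) + 293 = 235*(117 - 49) + 293 = 235*68 + 293 = 15980 + 293 = 16273)
j - E(381) = 16273 - (-408)*381 = 16273 - 1*(-155448) = 16273 + 155448 = 171721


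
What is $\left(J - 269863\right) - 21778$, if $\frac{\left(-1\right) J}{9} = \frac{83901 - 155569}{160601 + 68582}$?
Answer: $- \frac{66838514291}{229183} \approx -2.9164 \cdot 10^{5}$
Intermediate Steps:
$J = \frac{645012}{229183}$ ($J = - 9 \frac{83901 - 155569}{160601 + 68582} = - 9 \left(- \frac{71668}{229183}\right) = - 9 \left(\left(-71668\right) \frac{1}{229183}\right) = \left(-9\right) \left(- \frac{71668}{229183}\right) = \frac{645012}{229183} \approx 2.8144$)
$\left(J - 269863\right) - 21778 = \left(\frac{645012}{229183} - 269863\right) - 21778 = - \frac{61847366917}{229183} - 21778 = - \frac{66838514291}{229183}$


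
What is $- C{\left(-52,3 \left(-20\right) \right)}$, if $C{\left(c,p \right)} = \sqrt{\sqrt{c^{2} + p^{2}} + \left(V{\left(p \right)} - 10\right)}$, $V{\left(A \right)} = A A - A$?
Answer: $- \sqrt{3650 + 4 \sqrt{394}} \approx -61.069$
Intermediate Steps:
$V{\left(A \right)} = A^{2} - A$
$C{\left(c,p \right)} = \sqrt{-10 + \sqrt{c^{2} + p^{2}} + p \left(-1 + p\right)}$ ($C{\left(c,p \right)} = \sqrt{\sqrt{c^{2} + p^{2}} + \left(p \left(-1 + p\right) - 10\right)} = \sqrt{\sqrt{c^{2} + p^{2}} + \left(-10 + p \left(-1 + p\right)\right)} = \sqrt{-10 + \sqrt{c^{2} + p^{2}} + p \left(-1 + p\right)}$)
$- C{\left(-52,3 \left(-20\right) \right)} = - \sqrt{-10 + \sqrt{\left(-52\right)^{2} + \left(3 \left(-20\right)\right)^{2}} + 3 \left(-20\right) \left(-1 + 3 \left(-20\right)\right)} = - \sqrt{-10 + \sqrt{2704 + \left(-60\right)^{2}} - 60 \left(-1 - 60\right)} = - \sqrt{-10 + \sqrt{2704 + 3600} - -3660} = - \sqrt{-10 + \sqrt{6304} + 3660} = - \sqrt{-10 + 4 \sqrt{394} + 3660} = - \sqrt{3650 + 4 \sqrt{394}}$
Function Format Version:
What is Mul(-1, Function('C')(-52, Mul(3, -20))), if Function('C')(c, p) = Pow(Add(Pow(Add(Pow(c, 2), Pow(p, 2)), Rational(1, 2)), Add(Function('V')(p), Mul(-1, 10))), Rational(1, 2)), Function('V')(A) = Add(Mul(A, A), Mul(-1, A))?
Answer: Mul(-1, Pow(Add(3650, Mul(4, Pow(394, Rational(1, 2)))), Rational(1, 2))) ≈ -61.069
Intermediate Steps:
Function('V')(A) = Add(Pow(A, 2), Mul(-1, A))
Function('C')(c, p) = Pow(Add(-10, Pow(Add(Pow(c, 2), Pow(p, 2)), Rational(1, 2)), Mul(p, Add(-1, p))), Rational(1, 2)) (Function('C')(c, p) = Pow(Add(Pow(Add(Pow(c, 2), Pow(p, 2)), Rational(1, 2)), Add(Mul(p, Add(-1, p)), Mul(-1, 10))), Rational(1, 2)) = Pow(Add(Pow(Add(Pow(c, 2), Pow(p, 2)), Rational(1, 2)), Add(Mul(p, Add(-1, p)), -10)), Rational(1, 2)) = Pow(Add(Pow(Add(Pow(c, 2), Pow(p, 2)), Rational(1, 2)), Add(-10, Mul(p, Add(-1, p)))), Rational(1, 2)) = Pow(Add(-10, Pow(Add(Pow(c, 2), Pow(p, 2)), Rational(1, 2)), Mul(p, Add(-1, p))), Rational(1, 2)))
Mul(-1, Function('C')(-52, Mul(3, -20))) = Mul(-1, Pow(Add(-10, Pow(Add(Pow(-52, 2), Pow(Mul(3, -20), 2)), Rational(1, 2)), Mul(Mul(3, -20), Add(-1, Mul(3, -20)))), Rational(1, 2))) = Mul(-1, Pow(Add(-10, Pow(Add(2704, Pow(-60, 2)), Rational(1, 2)), Mul(-60, Add(-1, -60))), Rational(1, 2))) = Mul(-1, Pow(Add(-10, Pow(Add(2704, 3600), Rational(1, 2)), Mul(-60, -61)), Rational(1, 2))) = Mul(-1, Pow(Add(-10, Pow(6304, Rational(1, 2)), 3660), Rational(1, 2))) = Mul(-1, Pow(Add(-10, Mul(4, Pow(394, Rational(1, 2))), 3660), Rational(1, 2))) = Mul(-1, Pow(Add(3650, Mul(4, Pow(394, Rational(1, 2)))), Rational(1, 2)))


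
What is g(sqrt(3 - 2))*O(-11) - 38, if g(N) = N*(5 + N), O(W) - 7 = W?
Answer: -62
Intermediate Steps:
O(W) = 7 + W
g(sqrt(3 - 2))*O(-11) - 38 = (sqrt(3 - 2)*(5 + sqrt(3 - 2)))*(7 - 11) - 38 = (sqrt(1)*(5 + sqrt(1)))*(-4) - 38 = (1*(5 + 1))*(-4) - 38 = (1*6)*(-4) - 38 = 6*(-4) - 38 = -24 - 38 = -62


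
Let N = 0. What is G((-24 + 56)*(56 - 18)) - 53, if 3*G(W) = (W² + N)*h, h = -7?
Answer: -10350751/3 ≈ -3.4503e+6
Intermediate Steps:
G(W) = -7*W²/3 (G(W) = ((W² + 0)*(-7))/3 = (W²*(-7))/3 = (-7*W²)/3 = -7*W²/3)
G((-24 + 56)*(56 - 18)) - 53 = -7*(-24 + 56)²*(56 - 18)²/3 - 53 = -7*(32*38)²/3 - 53 = -7/3*1216² - 53 = -7/3*1478656 - 53 = -10350592/3 - 53 = -10350751/3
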